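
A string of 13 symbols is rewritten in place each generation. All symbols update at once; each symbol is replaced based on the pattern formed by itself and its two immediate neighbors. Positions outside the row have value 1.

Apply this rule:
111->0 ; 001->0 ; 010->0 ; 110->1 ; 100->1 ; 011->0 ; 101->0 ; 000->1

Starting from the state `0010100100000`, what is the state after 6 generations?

0011000111000

1000010011110
1111001000010
0001100111000
1100110001110
0110011100010
0011000111000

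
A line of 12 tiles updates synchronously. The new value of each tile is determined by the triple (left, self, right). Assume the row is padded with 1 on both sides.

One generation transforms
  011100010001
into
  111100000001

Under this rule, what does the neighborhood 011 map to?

1

At position 1 the neighborhood is 011; the next row has 1 there.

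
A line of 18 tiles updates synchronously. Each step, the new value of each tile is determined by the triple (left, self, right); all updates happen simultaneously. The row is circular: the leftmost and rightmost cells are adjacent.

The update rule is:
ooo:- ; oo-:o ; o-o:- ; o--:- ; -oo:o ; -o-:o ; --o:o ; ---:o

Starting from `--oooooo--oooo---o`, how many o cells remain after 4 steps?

11

-oo----o-oo--o-ooo
-oo-oooo-oo-oo-o-o
-oo-o--o-oo-oo-o-o
-oo-o-oo-oo-oo-o-o
count of o: 11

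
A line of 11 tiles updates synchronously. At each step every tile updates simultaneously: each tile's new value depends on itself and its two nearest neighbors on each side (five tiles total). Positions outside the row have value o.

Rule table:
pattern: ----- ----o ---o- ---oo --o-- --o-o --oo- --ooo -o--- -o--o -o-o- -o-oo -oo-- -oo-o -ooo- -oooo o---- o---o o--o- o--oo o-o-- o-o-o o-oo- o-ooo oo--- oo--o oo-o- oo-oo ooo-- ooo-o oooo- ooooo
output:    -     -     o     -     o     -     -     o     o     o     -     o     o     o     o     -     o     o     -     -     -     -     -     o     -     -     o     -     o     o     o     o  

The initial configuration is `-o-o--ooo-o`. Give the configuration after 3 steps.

o---o-ooo-o
o-oo-oooo-o
o--o-o-oo-o

o--o-o-oo-o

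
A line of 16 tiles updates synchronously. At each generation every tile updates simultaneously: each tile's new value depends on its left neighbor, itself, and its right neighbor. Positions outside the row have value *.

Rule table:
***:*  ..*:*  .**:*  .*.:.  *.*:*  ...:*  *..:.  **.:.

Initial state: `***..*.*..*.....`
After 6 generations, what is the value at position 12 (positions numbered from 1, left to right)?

*

**..*.*..*..****
*..*.*..*..*****
..*.*..*..******
.*.*..*..*******
*.*..*..********
.*..*..*********
position 12 holds *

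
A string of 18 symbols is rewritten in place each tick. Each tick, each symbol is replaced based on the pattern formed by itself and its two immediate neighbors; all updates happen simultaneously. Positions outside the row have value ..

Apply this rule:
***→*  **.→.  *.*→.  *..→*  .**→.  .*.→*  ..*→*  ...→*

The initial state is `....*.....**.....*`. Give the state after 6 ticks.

tick 1: **********..******
tick 2: .********.**.****.
tick 3: *.******......**.*
tick 4: *..****.******...*
tick 5: ***.**...****.****
tick 6: .*....***.**...**.

.*....***.**...**.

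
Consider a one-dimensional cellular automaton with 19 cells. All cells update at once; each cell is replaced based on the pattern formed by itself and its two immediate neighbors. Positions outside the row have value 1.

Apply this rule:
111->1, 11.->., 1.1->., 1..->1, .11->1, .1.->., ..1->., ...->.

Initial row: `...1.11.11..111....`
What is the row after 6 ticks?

1....1..1.1.11.1...
.1....1.....1...1..
..1....1.....1...1.
1..1....1.....1....
.1..1....1.....1...
..1..1....1.....1..

..1..1....1.....1..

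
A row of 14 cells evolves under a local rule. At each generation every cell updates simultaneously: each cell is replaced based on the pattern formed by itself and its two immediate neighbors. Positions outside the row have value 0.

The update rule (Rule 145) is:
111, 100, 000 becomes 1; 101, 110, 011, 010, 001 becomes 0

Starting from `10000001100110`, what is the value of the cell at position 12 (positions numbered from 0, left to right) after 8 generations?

01111100010001
00111011001100
10010000100011
01001110011000
00100101000111
10010000110010
01001110001001
00100101100100
position 12 holds 0

0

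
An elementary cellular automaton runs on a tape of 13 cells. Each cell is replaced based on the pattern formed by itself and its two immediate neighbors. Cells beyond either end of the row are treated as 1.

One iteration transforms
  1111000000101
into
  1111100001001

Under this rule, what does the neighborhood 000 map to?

0

At position 5 the neighborhood is 000; the next row has 0 there.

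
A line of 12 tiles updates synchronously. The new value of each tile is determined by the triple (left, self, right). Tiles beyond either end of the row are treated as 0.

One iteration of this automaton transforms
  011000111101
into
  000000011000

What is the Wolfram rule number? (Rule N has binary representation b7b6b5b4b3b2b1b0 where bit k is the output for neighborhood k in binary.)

128

position 7: 111 → 1  (bit 7 = 1)
position 2: 110 → 0  (bit 6 = 0)
position 10: 101 → 0  (bit 5 = 0)
position 3: 100 → 0  (bit 4 = 0)
position 1: 011 → 0  (bit 3 = 0)
position 11: 010 → 0  (bit 2 = 0)
position 0: 001 → 0  (bit 1 = 0)
position 4: 000 → 0  (bit 0 = 0)
bits b7..b0 = 10000000 = 128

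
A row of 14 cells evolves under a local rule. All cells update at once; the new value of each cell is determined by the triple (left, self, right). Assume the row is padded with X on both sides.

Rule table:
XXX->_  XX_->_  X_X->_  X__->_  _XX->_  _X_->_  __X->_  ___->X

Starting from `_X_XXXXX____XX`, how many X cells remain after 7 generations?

2

generation 1: _________XX___
generation 2: _XXXXXXX____X_
generation 3: _________XX___  (repeats generation 1; period 2)
generation 7: _________XX___
count of X: 2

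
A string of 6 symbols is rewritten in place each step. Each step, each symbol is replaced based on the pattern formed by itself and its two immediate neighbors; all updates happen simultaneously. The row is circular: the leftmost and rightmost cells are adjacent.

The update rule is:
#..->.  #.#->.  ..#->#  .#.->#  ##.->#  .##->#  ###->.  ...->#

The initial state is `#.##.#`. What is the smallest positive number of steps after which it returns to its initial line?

1

step 1: #.##.#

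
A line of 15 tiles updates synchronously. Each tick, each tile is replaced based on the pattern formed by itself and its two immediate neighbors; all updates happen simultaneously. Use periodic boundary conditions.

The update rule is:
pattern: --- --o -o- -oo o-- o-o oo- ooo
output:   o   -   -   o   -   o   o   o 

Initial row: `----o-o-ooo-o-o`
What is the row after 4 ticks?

oooo-ooooooooo-

-oo--o-ooooo-o-
-oo---ooooooo--
-oo-o-ooooooo-o
oooo-ooooooooo-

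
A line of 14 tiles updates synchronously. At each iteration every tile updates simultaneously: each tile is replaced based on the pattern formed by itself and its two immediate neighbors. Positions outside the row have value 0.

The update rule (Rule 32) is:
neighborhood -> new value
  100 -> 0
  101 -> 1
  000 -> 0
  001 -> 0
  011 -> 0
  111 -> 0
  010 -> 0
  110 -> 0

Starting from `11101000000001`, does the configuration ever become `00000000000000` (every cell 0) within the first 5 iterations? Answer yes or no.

yes

00010000000000
00000000000000
all cells are 0 at iteration 2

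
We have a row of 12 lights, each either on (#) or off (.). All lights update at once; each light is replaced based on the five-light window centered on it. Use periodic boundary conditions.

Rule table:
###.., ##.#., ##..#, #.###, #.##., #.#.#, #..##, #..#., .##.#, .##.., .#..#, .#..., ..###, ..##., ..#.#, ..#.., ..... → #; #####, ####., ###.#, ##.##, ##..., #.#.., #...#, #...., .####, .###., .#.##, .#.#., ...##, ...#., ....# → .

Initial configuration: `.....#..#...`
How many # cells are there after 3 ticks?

6

###..#####.#
..####.....#
###..#..#..#
count of #: 6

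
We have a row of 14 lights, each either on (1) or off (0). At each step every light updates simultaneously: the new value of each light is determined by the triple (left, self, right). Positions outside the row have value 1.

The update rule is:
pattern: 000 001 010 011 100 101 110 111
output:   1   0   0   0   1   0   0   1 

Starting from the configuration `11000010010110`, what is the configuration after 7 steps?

10111001001100

10111001000000
00010100111110
11000010011100
10111001001010
00010100100000
11000010011110
10111001001100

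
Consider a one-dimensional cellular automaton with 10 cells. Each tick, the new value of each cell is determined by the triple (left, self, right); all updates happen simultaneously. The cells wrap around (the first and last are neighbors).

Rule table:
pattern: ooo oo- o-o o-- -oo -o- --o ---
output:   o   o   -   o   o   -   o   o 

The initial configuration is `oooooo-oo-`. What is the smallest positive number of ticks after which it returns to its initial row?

tick 1: oooooo-oo-

1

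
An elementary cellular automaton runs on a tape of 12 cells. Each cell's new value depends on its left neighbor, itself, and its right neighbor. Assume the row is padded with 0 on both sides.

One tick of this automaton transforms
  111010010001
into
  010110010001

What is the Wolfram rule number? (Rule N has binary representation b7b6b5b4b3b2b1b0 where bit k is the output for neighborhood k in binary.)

164

position 1: 111 → 1  (bit 7 = 1)
position 2: 110 → 0  (bit 6 = 0)
position 3: 101 → 1  (bit 5 = 1)
position 5: 100 → 0  (bit 4 = 0)
position 0: 011 → 0  (bit 3 = 0)
position 4: 010 → 1  (bit 2 = 1)
position 6: 001 → 0  (bit 1 = 0)
position 9: 000 → 0  (bit 0 = 0)
bits b7..b0 = 10100100 = 164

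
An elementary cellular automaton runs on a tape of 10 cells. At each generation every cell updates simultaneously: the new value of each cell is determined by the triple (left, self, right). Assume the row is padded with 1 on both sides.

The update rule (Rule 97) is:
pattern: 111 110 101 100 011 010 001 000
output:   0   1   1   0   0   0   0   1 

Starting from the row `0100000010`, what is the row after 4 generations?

1001111001
1000001000
1011100010
1100101001

1100101001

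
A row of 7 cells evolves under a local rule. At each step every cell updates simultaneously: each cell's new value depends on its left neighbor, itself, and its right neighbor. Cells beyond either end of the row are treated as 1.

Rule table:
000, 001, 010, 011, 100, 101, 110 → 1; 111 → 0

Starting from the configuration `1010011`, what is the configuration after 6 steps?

1111110
0000011
1111110  (repeats step 1; period 2)
step 6: 0000011

0000011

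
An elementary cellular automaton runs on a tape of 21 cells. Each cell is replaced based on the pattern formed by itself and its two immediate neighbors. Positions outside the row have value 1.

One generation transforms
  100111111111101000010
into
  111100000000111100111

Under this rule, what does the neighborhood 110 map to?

At position 0 the neighborhood is 110; the next row has 1 there.

1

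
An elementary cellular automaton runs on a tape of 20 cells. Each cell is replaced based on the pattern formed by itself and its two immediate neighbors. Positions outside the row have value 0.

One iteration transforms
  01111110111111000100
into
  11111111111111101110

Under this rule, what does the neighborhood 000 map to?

0

At position 15 the neighborhood is 000; the next row has 0 there.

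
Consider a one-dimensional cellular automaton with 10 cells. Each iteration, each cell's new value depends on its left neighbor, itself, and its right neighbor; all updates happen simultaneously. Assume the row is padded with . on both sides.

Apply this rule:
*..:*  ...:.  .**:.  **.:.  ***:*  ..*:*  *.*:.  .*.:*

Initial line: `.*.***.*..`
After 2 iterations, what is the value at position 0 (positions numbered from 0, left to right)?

iteration 1: **..*..**.
iteration 2: ..*****..*
position 0 holds .

.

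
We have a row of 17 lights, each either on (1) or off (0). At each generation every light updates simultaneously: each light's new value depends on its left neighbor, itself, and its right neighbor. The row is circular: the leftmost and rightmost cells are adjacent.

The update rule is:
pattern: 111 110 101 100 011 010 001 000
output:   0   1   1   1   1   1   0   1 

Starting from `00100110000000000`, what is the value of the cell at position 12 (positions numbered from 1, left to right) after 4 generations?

0

10110111111111111
11111100000000000
10000111111111110
11110100000000011
position 12 holds 0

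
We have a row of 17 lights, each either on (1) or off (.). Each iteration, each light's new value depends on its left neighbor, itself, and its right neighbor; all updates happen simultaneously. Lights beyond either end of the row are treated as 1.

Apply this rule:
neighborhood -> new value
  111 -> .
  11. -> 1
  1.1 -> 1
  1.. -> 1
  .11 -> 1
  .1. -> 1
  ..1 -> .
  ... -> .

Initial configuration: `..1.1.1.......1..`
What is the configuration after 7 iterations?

1.1....11..11111.

1.111111......11.
111....11.....111
..11...111....1..
1.111..1.11...11.
111.11.11111..111
..111111...11.1..
1.1....11..11111.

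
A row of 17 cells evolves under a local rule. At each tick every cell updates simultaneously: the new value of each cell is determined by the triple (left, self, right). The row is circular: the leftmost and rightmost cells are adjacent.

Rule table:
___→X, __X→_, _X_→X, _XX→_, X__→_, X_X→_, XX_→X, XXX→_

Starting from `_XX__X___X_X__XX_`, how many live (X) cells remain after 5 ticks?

__X__X_X_X_X___X_
X_X__X_X_X_X_X_X_
X_X__X_X_X_X_X_X_  (fixed point — unchanged through tick 5)
count of X: 8

8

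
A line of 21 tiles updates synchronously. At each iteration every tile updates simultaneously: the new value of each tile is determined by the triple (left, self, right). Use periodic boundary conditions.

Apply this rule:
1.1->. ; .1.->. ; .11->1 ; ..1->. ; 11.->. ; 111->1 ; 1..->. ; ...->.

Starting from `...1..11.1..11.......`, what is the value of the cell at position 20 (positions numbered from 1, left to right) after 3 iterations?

.

iteration 1: ......1.....1........
iteration 2: .....................
iteration 3: .....................
position 20 holds .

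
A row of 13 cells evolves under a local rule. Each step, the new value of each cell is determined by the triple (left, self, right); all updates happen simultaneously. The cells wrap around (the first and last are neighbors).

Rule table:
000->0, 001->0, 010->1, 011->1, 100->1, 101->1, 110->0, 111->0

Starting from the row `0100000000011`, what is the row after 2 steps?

1001000000011

step 1: 1110000000010
step 2: 1001000000011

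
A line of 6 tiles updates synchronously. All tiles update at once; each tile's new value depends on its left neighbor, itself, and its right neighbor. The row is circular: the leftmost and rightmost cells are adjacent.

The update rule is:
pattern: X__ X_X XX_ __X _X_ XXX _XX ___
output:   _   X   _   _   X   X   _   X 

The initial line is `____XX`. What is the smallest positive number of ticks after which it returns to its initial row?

2

_XX___
____XX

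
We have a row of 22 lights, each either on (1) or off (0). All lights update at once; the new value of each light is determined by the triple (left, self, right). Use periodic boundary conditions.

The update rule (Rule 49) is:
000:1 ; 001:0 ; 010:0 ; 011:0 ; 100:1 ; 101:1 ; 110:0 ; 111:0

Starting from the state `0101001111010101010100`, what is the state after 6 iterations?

0100111001001001010101

iteration 1: 0010100000101010101011
iteration 2: 1001011110010101010100
iteration 3: 0100100001001010101010
iteration 4: 0010011100100101010101
iteration 5: 1001000010010010101010
iteration 6: 0100111001001001010101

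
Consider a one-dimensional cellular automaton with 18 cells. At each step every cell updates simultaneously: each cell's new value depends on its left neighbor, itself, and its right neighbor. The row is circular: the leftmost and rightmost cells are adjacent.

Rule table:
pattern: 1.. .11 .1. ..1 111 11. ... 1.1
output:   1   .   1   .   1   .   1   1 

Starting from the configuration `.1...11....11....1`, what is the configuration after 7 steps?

1111...111...111.1
111.11..1.11..1.1.
.1.1..1.11..1.1111
11111.11..1.11.11.
.111.1..1.11..1..1
1.1.111.11..1.11.1
.111.1.1..1.11..1.

.111.1.1..1.11..1.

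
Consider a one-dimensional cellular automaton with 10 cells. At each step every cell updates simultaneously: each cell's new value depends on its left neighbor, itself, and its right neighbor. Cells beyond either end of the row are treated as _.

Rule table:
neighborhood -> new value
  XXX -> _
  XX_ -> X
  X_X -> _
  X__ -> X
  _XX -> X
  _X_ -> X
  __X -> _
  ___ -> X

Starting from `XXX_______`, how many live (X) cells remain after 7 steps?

step 1: X_XXXXXXXX
step 2: X_X______X
step 3: X_XXXXXX_X
step 4: X_X____X_X
step 5: X_XXXX_X_X
step 6: X_X__X_X_X
step 7: X_XX_X_X_X
count of X: 6

6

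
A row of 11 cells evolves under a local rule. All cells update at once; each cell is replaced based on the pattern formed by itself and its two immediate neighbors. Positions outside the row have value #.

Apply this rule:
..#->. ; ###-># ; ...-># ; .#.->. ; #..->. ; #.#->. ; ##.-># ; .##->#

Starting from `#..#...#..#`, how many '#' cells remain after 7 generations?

#....#....#
#.##...##.#
#.##.#.##.#
#.##...##.#  (repeats generation 2; period 2)
generation 7: #.##.#.##.#
count of #: 7

7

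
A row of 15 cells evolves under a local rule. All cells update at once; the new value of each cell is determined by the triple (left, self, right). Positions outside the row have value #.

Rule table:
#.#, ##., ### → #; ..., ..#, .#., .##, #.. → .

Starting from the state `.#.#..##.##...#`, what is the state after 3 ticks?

tick 1: #.#....##.#....
tick 2: ##......##.....
tick 3: ##.......#.....

##.......#.....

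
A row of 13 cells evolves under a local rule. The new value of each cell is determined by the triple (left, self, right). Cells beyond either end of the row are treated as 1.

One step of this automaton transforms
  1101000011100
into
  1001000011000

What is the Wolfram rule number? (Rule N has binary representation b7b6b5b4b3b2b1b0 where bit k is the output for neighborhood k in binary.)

position 0: 111 → 1  (bit 7 = 1)
position 1: 110 → 0  (bit 6 = 0)
position 2: 101 → 0  (bit 5 = 0)
position 4: 100 → 0  (bit 4 = 0)
position 8: 011 → 1  (bit 3 = 1)
position 3: 010 → 1  (bit 2 = 1)
position 7: 001 → 0  (bit 1 = 0)
position 5: 000 → 0  (bit 0 = 0)
bits b7..b0 = 10001100 = 140

140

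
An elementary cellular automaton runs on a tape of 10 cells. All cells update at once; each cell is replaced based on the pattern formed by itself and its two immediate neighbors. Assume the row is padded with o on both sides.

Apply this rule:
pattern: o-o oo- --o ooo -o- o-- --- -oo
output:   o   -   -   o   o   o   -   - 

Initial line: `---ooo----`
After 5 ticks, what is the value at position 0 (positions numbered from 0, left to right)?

o

o---o-o---
-o--oooo--
ooo--oo-o-
oo-o---ooo
o-ooo---oo
position 0 holds o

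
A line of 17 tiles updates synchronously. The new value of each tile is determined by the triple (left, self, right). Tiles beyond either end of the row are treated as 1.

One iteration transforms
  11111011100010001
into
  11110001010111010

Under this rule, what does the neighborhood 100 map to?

1

At position 9 the neighborhood is 100; the next row has 1 there.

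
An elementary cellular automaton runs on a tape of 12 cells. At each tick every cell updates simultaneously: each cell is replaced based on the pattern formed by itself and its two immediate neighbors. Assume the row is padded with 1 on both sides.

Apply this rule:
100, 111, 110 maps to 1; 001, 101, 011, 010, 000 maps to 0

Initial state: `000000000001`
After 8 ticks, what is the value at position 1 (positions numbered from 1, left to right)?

100000000000
110000000000
111000000000
111100000000
111110000000
111111000000
111111100000
111111110000
position 1 holds 1

1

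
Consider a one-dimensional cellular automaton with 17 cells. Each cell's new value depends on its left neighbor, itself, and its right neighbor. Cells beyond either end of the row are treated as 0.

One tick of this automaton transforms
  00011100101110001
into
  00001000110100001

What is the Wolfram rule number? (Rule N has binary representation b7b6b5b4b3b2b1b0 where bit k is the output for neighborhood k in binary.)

position 4: 111 → 1  (bit 7 = 1)
position 5: 110 → 0  (bit 6 = 0)
position 9: 101 → 1  (bit 5 = 1)
position 6: 100 → 0  (bit 4 = 0)
position 3: 011 → 0  (bit 3 = 0)
position 8: 010 → 1  (bit 2 = 1)
position 2: 001 → 0  (bit 1 = 0)
position 0: 000 → 0  (bit 0 = 0)
bits b7..b0 = 10100100 = 164

164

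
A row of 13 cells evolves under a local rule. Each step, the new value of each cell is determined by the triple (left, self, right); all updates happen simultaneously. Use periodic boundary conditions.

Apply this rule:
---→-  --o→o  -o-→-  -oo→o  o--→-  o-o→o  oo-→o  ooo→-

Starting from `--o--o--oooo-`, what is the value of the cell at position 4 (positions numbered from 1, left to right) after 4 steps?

-

-o--o--oo--o-
o--o--ooo-o--
--o--oo-oo--o
-o--oooooo-o-
position 4 holds -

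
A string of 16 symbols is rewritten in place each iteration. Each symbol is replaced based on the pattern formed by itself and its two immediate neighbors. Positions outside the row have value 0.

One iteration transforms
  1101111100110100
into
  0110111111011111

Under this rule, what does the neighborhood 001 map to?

At position 9 the neighborhood is 001; the next row has 1 there.

1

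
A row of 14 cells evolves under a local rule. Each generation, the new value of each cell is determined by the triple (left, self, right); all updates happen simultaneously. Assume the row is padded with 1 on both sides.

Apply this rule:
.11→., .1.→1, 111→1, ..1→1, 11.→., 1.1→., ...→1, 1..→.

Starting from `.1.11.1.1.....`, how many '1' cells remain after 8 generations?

6

.1....1.1.1111
.1.1111.1..111
.1..11..1.1.11
.1.1...11.1..1
.1.1.11...1.1.
.1.1....111.1.
.1.1.111.1..1.
.1.1..1..1.11.
count of 1: 6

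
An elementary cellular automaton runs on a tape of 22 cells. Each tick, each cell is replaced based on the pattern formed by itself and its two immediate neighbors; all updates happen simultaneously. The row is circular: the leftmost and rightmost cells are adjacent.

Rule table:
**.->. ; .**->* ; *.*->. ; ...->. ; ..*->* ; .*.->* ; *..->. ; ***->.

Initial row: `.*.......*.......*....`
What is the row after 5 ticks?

....**......**....**..

**......**......**....
*......**......**....*
......**......**....**
.....**......**....**.
....**......**....**..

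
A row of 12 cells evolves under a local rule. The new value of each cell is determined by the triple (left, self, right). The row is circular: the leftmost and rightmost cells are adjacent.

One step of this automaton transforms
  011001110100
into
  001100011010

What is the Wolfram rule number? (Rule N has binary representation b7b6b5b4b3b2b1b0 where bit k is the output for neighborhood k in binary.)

112

position 6: 111 → 0  (bit 7 = 0)
position 2: 110 → 1  (bit 6 = 1)
position 8: 101 → 1  (bit 5 = 1)
position 3: 100 → 1  (bit 4 = 1)
position 1: 011 → 0  (bit 3 = 0)
position 9: 010 → 0  (bit 2 = 0)
position 0: 001 → 0  (bit 1 = 0)
position 11: 000 → 0  (bit 0 = 0)
bits b7..b0 = 01110000 = 112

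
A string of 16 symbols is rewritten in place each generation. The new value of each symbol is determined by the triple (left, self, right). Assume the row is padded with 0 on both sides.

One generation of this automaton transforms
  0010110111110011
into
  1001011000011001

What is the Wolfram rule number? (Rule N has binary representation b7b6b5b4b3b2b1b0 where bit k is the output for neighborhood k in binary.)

113

position 8: 111 → 0  (bit 7 = 0)
position 5: 110 → 1  (bit 6 = 1)
position 3: 101 → 1  (bit 5 = 1)
position 12: 100 → 1  (bit 4 = 1)
position 4: 011 → 0  (bit 3 = 0)
position 2: 010 → 0  (bit 2 = 0)
position 1: 001 → 0  (bit 1 = 0)
position 0: 000 → 1  (bit 0 = 1)
bits b7..b0 = 01110001 = 113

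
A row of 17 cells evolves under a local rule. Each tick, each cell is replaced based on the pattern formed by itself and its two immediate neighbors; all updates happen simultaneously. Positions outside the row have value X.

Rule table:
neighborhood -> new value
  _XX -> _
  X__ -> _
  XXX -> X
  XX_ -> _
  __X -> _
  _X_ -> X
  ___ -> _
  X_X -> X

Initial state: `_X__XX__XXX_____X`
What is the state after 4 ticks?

XX_______X_______
X________X_______
_________X_______
_________X_______

_________X_______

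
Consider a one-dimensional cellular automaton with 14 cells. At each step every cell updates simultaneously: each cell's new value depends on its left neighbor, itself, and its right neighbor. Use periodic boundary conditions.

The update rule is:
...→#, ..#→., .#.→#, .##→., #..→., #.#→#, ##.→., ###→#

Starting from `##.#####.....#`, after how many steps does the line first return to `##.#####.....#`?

#.#.###..###..
####.#....#...
.##.##.##.#.#.
...#..#..####.
##.#..#...##..
..##..#.#.....
#.....###.####
..###..#.#.###
...#...####.#.
##.#.#..##.##.
..####....#..#
...##..##.#..#
.#.......##..#
##.#####.....#

14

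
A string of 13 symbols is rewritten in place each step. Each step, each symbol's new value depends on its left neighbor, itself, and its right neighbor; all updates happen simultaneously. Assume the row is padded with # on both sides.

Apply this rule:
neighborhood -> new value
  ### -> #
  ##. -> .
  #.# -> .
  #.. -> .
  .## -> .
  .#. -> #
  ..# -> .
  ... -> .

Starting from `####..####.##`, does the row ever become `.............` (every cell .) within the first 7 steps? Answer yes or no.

###....##...#
##...........
#............
.............
all cells are . at step 4

yes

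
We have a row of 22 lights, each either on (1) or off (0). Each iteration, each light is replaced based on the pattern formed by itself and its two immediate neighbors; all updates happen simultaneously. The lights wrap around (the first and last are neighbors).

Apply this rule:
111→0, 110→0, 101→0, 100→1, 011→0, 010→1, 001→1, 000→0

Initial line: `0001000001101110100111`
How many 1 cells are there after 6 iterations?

1011100010000000111000
1000010111000001000101
0100110000100011101100
1111001001110100000010
0000111110000110000110
0001000001001001001001
count of 1: 6

6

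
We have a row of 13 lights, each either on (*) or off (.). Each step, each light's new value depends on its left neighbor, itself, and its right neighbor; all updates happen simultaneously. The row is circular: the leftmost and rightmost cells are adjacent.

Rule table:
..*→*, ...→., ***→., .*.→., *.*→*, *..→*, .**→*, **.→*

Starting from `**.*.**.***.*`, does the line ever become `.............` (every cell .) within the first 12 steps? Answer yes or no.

step 1: .**.*****.***
step 2: *****...***.*
step 3: ....**.**.***
step 4: *..********.*
step 5: ****......***
step 6: ...**....**..
step 7: ..****..****.
step 8: .**..****..**
step 9: ******..*****
step 10: .....****....
step 11: ....**..**...
step 12: ...********..
step 12 is ...********.., still not uniform .

no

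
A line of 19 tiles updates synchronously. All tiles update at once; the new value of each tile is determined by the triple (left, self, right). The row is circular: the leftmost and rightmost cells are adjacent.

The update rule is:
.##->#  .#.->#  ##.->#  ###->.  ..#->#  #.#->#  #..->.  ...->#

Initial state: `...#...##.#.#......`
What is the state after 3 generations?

generation 1: ####.########.#####
generation 2: ...###......###....
generation 3: ####.#.######.#.###

####.#.######.#.###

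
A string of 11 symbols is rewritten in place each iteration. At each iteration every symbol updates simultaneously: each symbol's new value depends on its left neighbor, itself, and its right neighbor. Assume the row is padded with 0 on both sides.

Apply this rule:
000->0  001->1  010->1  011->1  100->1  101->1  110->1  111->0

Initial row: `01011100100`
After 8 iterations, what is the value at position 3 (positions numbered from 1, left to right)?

0

iteration 1: 11110111110
iteration 2: 10011100011
iteration 3: 11110110111
iteration 4: 10011111101
iteration 5: 11110000111
iteration 6: 10011001101
iteration 7: 11111111111
iteration 8: 10000000001
position 3 holds 0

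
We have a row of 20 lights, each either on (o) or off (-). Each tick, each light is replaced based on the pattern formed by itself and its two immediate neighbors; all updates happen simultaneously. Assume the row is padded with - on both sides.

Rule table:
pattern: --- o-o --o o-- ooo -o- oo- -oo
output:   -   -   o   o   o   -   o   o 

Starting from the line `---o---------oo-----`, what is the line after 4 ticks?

-------o-oooooooooo-

--o-o-------oooo----
-o---o-----oooooo---
o-o-o-o---oooooooo--
-------o-oooooooooo-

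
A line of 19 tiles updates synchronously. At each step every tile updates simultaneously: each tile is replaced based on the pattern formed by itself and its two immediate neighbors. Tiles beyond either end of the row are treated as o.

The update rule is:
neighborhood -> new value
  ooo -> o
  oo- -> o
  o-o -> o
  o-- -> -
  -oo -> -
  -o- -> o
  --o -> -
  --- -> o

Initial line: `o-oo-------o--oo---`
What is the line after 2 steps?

ooooo-oooooo-o-oooo

oo-o-ooooo-o---o-o-
ooooo-oooooo-o-oooo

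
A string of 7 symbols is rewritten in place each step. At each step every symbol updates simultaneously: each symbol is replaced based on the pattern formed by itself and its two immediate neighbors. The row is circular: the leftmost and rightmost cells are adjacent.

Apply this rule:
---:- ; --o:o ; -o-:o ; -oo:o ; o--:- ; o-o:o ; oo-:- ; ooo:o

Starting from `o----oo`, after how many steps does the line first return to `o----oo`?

----ooo
---ooo-
--ooo--
-ooo---
ooo----
oo----o
o----oo

7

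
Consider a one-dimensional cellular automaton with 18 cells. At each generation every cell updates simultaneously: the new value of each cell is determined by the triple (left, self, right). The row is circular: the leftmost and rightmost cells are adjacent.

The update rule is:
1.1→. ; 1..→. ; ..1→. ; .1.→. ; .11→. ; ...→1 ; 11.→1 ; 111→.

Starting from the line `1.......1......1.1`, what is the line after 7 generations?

1.....1.1...1.1111

1.11111...1111....
......1.1....1.11.
11111.....11....1.
....1.111..1.11...
111.....1.....1.11
..1.111...111.....
1.....1.1...1.1111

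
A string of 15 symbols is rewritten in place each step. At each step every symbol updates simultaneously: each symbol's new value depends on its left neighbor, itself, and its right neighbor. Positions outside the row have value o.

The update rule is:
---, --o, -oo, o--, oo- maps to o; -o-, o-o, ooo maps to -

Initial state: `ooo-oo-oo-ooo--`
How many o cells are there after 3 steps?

--o-oo-oo-o-ooo
oo--oo-oo---o--
-ooooo-ooooo-oo
count of o: 12

12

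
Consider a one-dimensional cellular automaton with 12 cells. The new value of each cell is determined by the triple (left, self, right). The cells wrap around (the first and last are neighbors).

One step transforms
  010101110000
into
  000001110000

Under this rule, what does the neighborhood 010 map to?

0

At position 1 the neighborhood is 010; the next row has 0 there.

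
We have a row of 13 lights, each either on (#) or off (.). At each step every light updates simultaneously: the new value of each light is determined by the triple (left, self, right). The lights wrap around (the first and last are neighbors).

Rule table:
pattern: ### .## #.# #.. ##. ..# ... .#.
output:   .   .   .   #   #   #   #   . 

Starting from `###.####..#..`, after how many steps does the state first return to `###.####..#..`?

..#....###.##
##.####..#..#
.#....###.##.
#.####..#..##
#....###.##..
.####..#..###
....###.##..#
####..#..###.
...###.##..#.
###..#..###.#
..###.##..#..
##..#..###.##
.###.##..#...
#..#..###.###
###.##..#....
..#..###.####
##.##..#....#
.#..###.####.
#.##..#....##
#..###.####..
.##..#....###
..###.####..#
##..#....###.
.###.####..#.
#..#....###.#
###.####..#..

26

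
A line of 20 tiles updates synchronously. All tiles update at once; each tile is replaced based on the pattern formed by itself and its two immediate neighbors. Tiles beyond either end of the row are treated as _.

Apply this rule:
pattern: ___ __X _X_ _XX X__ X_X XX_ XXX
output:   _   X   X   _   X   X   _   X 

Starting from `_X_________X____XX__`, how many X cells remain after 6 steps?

14

XXX_______XXX__X__X_
_X_X_____X_X_XXXXXXX
XXXXX___XXXXX_XXXXX_
_XXX_X_X_XXX_X_XXX_X
X_X_XXXXX_X_XXX_X_XX
XXXX_XXX_XXX_X_XXX__
count of X: 14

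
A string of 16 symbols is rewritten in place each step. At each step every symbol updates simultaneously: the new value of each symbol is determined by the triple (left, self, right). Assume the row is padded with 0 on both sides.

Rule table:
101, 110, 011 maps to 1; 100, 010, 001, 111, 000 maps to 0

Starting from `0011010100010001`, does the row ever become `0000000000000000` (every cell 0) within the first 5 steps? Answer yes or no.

0011101000000000
0010110000000000
0001110000000000
0001010000000000
0000100000000000
step 5 is 0000100000000000, still not uniform 0

no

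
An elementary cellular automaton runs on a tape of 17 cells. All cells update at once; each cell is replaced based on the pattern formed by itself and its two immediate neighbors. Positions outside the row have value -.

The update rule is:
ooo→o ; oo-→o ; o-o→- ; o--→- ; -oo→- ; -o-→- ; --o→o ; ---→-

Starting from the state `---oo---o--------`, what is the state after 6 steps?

--o--------------

--o-o--o---------
-o----o----------
o----o-----------
----o------------
---o-------------
--o--------------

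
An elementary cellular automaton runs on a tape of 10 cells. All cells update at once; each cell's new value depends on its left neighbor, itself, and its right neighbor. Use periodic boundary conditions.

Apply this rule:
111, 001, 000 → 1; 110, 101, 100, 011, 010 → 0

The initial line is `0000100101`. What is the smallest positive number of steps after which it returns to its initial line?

step 1: 0111001000
step 2: 1010010011
step 3: 0000100101

3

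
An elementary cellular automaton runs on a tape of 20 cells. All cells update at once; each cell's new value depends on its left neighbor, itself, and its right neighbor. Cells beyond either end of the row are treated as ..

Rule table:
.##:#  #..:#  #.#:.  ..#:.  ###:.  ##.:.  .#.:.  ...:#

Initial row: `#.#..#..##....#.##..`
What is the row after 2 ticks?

...#..#.#.###...#.##
##..#.....#..##...#.

##..#.....#..##...#.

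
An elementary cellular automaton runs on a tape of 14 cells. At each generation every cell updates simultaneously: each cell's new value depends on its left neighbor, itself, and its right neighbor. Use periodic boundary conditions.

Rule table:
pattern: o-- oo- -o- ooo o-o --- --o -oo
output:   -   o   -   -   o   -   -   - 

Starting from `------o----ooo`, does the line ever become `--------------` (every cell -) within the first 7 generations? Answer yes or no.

yes

-------------o
--------------
all cells are - at generation 2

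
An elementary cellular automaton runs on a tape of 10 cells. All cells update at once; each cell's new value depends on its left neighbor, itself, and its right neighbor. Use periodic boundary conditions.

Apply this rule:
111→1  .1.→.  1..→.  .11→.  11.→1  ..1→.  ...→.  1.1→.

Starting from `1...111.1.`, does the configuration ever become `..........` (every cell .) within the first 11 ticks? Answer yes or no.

tick 1: .....11...
tick 2: ......1...
tick 3: ..........
all cells are . at tick 3

yes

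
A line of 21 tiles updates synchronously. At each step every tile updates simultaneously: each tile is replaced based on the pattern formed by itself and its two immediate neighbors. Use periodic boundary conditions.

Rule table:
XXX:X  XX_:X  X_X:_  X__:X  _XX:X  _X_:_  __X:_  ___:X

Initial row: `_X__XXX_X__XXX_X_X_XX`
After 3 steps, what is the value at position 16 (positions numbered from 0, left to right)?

X

step 1: __X_XXX__X_XXX_____XX
step 2: X___XXXX___XXXXXXX_XX
step 3: XXX_XXXXXX_XXXXXXX_XX
position 16 holds X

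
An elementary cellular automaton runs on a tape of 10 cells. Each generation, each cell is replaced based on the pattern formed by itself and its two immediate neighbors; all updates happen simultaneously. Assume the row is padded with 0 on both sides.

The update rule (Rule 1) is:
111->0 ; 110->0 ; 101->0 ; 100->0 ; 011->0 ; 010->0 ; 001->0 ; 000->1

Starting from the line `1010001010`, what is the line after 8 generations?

generation 1: 0000100000
generation 2: 1110001111
generation 3: 0000100000  (repeats generation 1; period 2)
generation 8: 1110001111

1110001111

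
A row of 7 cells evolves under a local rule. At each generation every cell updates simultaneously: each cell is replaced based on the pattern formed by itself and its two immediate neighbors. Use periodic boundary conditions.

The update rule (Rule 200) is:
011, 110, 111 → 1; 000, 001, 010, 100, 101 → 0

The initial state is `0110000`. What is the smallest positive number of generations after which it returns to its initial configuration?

1

0110000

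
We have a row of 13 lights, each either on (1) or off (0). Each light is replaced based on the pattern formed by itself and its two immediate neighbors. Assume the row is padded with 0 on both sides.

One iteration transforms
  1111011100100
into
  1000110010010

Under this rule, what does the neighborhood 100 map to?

At position 8 the neighborhood is 100; the next row has 1 there.

1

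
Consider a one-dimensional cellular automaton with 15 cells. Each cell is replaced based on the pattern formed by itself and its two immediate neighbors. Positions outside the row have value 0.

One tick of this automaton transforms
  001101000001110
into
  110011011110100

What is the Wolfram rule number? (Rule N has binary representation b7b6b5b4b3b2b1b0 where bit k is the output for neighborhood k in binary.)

167

position 12: 111 → 1  (bit 7 = 1)
position 3: 110 → 0  (bit 6 = 0)
position 4: 101 → 1  (bit 5 = 1)
position 6: 100 → 0  (bit 4 = 0)
position 2: 011 → 0  (bit 3 = 0)
position 5: 010 → 1  (bit 2 = 1)
position 1: 001 → 1  (bit 1 = 1)
position 0: 000 → 1  (bit 0 = 1)
bits b7..b0 = 10100111 = 167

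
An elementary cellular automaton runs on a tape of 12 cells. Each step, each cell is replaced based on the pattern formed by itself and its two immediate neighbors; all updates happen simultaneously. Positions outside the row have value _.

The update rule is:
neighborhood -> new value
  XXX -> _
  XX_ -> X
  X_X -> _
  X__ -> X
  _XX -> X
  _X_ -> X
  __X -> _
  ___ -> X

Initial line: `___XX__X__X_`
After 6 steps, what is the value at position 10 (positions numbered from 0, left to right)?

XX_XXX_XX_XX
XX_X_X_XX_XX
XX_X_X_XX_XX  (fixed point — unchanged through step 6)
position 10 holds X

X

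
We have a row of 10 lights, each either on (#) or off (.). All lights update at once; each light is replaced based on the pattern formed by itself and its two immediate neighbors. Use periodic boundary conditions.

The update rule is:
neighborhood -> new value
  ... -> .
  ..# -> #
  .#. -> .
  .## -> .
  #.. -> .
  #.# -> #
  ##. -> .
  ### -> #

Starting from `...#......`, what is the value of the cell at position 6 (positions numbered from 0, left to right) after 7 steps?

#

step 1: ..#.......
step 2: .#........
step 3: #.........
step 4: .........#
step 5: ........#.
step 6: .......#..
step 7: ......#...
position 6 holds #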